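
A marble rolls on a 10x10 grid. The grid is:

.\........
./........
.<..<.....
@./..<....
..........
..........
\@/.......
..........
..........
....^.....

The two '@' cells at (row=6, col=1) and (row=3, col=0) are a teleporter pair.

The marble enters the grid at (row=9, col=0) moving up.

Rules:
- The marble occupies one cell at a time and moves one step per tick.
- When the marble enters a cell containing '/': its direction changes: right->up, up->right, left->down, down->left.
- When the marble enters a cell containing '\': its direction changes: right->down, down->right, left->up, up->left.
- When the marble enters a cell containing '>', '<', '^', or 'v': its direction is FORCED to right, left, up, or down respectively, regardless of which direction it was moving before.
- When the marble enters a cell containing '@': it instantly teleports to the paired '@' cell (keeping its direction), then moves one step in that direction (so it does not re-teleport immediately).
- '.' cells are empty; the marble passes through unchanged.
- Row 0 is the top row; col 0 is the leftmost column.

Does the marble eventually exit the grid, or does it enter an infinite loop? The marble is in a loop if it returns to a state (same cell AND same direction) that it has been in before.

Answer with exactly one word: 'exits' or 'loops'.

Answer: exits

Derivation:
Step 1: enter (9,0), '.' pass, move up to (8,0)
Step 2: enter (8,0), '.' pass, move up to (7,0)
Step 3: enter (7,0), '.' pass, move up to (6,0)
Step 4: enter (6,0), '\' deflects up->left, move left to (6,-1)
Step 5: at (6,-1) — EXIT via left edge, pos 6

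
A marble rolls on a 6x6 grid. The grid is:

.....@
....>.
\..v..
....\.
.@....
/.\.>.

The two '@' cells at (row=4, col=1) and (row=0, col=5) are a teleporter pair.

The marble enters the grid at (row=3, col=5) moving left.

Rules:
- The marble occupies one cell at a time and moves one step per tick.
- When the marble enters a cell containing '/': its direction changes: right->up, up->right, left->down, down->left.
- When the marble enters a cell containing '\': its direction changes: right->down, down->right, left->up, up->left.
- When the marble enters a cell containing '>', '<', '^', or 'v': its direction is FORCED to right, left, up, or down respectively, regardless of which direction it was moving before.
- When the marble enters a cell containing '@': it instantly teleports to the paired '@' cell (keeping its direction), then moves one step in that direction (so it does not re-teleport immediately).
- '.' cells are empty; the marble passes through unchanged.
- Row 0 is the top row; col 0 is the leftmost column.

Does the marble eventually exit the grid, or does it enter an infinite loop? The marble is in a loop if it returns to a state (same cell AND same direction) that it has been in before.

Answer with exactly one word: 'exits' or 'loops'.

Answer: exits

Derivation:
Step 1: enter (3,5), '.' pass, move left to (3,4)
Step 2: enter (3,4), '\' deflects left->up, move up to (2,4)
Step 3: enter (2,4), '.' pass, move up to (1,4)
Step 4: enter (1,4), '>' forces up->right, move right to (1,5)
Step 5: enter (1,5), '.' pass, move right to (1,6)
Step 6: at (1,6) — EXIT via right edge, pos 1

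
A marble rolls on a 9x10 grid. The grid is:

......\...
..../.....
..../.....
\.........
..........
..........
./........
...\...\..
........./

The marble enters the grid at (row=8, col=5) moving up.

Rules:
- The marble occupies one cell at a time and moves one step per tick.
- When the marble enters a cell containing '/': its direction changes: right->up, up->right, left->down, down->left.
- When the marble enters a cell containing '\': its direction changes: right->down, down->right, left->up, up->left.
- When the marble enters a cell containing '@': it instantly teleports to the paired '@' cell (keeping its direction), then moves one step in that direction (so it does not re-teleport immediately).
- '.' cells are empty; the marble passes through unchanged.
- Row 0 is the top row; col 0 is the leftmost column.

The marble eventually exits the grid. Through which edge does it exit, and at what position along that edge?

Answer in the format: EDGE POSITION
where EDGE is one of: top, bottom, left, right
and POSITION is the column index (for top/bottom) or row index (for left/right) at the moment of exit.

Step 1: enter (8,5), '.' pass, move up to (7,5)
Step 2: enter (7,5), '.' pass, move up to (6,5)
Step 3: enter (6,5), '.' pass, move up to (5,5)
Step 4: enter (5,5), '.' pass, move up to (4,5)
Step 5: enter (4,5), '.' pass, move up to (3,5)
Step 6: enter (3,5), '.' pass, move up to (2,5)
Step 7: enter (2,5), '.' pass, move up to (1,5)
Step 8: enter (1,5), '.' pass, move up to (0,5)
Step 9: enter (0,5), '.' pass, move up to (-1,5)
Step 10: at (-1,5) — EXIT via top edge, pos 5

Answer: top 5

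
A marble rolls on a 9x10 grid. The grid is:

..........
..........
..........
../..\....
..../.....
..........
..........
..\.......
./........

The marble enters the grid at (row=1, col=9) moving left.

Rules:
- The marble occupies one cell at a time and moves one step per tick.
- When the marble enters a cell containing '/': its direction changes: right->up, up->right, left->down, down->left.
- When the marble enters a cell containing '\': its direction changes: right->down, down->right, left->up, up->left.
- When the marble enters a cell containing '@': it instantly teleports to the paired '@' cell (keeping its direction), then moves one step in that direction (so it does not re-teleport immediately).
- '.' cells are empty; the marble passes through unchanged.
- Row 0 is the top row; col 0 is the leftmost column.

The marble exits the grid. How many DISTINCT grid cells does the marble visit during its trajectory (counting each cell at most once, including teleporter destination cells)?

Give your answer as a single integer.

Step 1: enter (1,9), '.' pass, move left to (1,8)
Step 2: enter (1,8), '.' pass, move left to (1,7)
Step 3: enter (1,7), '.' pass, move left to (1,6)
Step 4: enter (1,6), '.' pass, move left to (1,5)
Step 5: enter (1,5), '.' pass, move left to (1,4)
Step 6: enter (1,4), '.' pass, move left to (1,3)
Step 7: enter (1,3), '.' pass, move left to (1,2)
Step 8: enter (1,2), '.' pass, move left to (1,1)
Step 9: enter (1,1), '.' pass, move left to (1,0)
Step 10: enter (1,0), '.' pass, move left to (1,-1)
Step 11: at (1,-1) — EXIT via left edge, pos 1
Distinct cells visited: 10 (path length 10)

Answer: 10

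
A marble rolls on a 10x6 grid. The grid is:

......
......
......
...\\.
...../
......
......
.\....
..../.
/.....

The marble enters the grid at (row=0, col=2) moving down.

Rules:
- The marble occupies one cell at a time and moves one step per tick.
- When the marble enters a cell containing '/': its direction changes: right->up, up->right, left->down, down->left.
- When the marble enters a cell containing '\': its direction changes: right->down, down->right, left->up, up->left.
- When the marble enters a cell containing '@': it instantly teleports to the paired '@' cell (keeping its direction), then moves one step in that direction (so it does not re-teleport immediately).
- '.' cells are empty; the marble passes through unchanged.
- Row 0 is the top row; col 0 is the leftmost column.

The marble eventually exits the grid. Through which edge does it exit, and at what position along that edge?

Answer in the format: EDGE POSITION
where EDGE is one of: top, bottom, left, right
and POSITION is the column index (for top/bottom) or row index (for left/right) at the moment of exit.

Answer: bottom 2

Derivation:
Step 1: enter (0,2), '.' pass, move down to (1,2)
Step 2: enter (1,2), '.' pass, move down to (2,2)
Step 3: enter (2,2), '.' pass, move down to (3,2)
Step 4: enter (3,2), '.' pass, move down to (4,2)
Step 5: enter (4,2), '.' pass, move down to (5,2)
Step 6: enter (5,2), '.' pass, move down to (6,2)
Step 7: enter (6,2), '.' pass, move down to (7,2)
Step 8: enter (7,2), '.' pass, move down to (8,2)
Step 9: enter (8,2), '.' pass, move down to (9,2)
Step 10: enter (9,2), '.' pass, move down to (10,2)
Step 11: at (10,2) — EXIT via bottom edge, pos 2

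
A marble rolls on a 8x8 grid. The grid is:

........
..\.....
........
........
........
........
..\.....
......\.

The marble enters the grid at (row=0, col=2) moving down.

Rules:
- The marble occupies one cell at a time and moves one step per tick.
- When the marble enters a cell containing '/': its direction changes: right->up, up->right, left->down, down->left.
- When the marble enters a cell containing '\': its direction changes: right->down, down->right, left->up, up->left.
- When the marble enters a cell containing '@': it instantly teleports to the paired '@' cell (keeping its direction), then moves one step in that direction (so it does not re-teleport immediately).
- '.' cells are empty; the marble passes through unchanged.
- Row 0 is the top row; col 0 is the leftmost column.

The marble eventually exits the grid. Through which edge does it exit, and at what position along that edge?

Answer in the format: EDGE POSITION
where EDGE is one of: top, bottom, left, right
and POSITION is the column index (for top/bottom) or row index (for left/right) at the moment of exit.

Step 1: enter (0,2), '.' pass, move down to (1,2)
Step 2: enter (1,2), '\' deflects down->right, move right to (1,3)
Step 3: enter (1,3), '.' pass, move right to (1,4)
Step 4: enter (1,4), '.' pass, move right to (1,5)
Step 5: enter (1,5), '.' pass, move right to (1,6)
Step 6: enter (1,6), '.' pass, move right to (1,7)
Step 7: enter (1,7), '.' pass, move right to (1,8)
Step 8: at (1,8) — EXIT via right edge, pos 1

Answer: right 1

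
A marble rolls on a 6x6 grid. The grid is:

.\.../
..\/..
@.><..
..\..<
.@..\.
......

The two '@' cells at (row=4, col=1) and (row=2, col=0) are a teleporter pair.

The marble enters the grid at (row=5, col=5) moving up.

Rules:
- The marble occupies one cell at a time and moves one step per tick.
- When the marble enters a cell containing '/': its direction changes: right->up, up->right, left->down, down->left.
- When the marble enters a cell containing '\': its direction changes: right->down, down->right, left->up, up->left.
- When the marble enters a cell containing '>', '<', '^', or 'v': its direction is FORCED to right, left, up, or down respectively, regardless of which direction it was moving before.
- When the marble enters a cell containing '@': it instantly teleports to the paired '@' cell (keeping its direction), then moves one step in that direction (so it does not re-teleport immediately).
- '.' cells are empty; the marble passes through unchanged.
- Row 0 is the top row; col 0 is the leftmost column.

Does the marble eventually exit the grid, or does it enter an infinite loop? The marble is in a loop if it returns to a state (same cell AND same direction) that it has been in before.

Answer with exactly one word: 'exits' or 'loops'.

Step 1: enter (5,5), '.' pass, move up to (4,5)
Step 2: enter (4,5), '.' pass, move up to (3,5)
Step 3: enter (3,5), '<' forces up->left, move left to (3,4)
Step 4: enter (3,4), '.' pass, move left to (3,3)
Step 5: enter (3,3), '.' pass, move left to (3,2)
Step 6: enter (3,2), '\' deflects left->up, move up to (2,2)
Step 7: enter (2,2), '>' forces up->right, move right to (2,3)
Step 8: enter (2,3), '<' forces right->left, move left to (2,2)
Step 9: enter (2,2), '>' forces left->right, move right to (2,3)
Step 10: at (2,3) dir=right — LOOP DETECTED (seen before)

Answer: loops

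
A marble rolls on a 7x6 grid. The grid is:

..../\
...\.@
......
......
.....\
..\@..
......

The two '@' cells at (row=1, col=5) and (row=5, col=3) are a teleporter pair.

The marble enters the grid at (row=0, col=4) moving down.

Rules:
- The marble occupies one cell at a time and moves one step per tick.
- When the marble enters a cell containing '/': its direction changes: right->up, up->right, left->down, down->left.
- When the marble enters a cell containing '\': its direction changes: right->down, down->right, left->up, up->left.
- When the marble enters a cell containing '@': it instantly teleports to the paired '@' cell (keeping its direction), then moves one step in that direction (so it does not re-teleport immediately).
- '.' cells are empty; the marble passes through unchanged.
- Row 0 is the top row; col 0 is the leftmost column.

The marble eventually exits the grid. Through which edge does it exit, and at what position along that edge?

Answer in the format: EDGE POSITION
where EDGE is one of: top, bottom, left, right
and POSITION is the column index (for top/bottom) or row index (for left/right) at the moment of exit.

Step 1: enter (0,4), '/' deflects down->left, move left to (0,3)
Step 2: enter (0,3), '.' pass, move left to (0,2)
Step 3: enter (0,2), '.' pass, move left to (0,1)
Step 4: enter (0,1), '.' pass, move left to (0,0)
Step 5: enter (0,0), '.' pass, move left to (0,-1)
Step 6: at (0,-1) — EXIT via left edge, pos 0

Answer: left 0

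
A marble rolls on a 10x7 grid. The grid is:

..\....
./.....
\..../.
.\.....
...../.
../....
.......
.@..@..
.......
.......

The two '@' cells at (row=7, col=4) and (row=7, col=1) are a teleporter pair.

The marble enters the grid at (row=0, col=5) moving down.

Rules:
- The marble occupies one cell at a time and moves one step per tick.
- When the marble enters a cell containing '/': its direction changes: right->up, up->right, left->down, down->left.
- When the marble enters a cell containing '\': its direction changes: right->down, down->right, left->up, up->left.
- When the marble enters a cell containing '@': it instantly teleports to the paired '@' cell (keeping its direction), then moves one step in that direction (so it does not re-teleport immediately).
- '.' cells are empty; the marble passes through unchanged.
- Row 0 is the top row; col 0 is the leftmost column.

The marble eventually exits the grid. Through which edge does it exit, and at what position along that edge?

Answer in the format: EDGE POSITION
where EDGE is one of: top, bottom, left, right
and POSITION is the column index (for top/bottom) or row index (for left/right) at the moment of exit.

Step 1: enter (0,5), '.' pass, move down to (1,5)
Step 2: enter (1,5), '.' pass, move down to (2,5)
Step 3: enter (2,5), '/' deflects down->left, move left to (2,4)
Step 4: enter (2,4), '.' pass, move left to (2,3)
Step 5: enter (2,3), '.' pass, move left to (2,2)
Step 6: enter (2,2), '.' pass, move left to (2,1)
Step 7: enter (2,1), '.' pass, move left to (2,0)
Step 8: enter (2,0), '\' deflects left->up, move up to (1,0)
Step 9: enter (1,0), '.' pass, move up to (0,0)
Step 10: enter (0,0), '.' pass, move up to (-1,0)
Step 11: at (-1,0) — EXIT via top edge, pos 0

Answer: top 0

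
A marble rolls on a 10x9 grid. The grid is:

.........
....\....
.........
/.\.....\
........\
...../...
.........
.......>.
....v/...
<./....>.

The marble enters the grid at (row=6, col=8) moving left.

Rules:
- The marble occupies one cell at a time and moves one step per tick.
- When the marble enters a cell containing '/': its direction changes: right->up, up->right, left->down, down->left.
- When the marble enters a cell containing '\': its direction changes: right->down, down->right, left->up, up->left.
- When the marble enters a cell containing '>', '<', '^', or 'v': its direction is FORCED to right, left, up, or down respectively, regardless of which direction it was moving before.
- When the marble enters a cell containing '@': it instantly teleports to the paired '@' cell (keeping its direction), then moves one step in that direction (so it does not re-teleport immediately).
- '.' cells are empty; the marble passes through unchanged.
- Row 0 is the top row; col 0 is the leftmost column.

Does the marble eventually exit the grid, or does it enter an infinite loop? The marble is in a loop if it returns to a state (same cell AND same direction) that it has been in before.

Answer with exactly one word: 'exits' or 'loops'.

Step 1: enter (6,8), '.' pass, move left to (6,7)
Step 2: enter (6,7), '.' pass, move left to (6,6)
Step 3: enter (6,6), '.' pass, move left to (6,5)
Step 4: enter (6,5), '.' pass, move left to (6,4)
Step 5: enter (6,4), '.' pass, move left to (6,3)
Step 6: enter (6,3), '.' pass, move left to (6,2)
Step 7: enter (6,2), '.' pass, move left to (6,1)
Step 8: enter (6,1), '.' pass, move left to (6,0)
Step 9: enter (6,0), '.' pass, move left to (6,-1)
Step 10: at (6,-1) — EXIT via left edge, pos 6

Answer: exits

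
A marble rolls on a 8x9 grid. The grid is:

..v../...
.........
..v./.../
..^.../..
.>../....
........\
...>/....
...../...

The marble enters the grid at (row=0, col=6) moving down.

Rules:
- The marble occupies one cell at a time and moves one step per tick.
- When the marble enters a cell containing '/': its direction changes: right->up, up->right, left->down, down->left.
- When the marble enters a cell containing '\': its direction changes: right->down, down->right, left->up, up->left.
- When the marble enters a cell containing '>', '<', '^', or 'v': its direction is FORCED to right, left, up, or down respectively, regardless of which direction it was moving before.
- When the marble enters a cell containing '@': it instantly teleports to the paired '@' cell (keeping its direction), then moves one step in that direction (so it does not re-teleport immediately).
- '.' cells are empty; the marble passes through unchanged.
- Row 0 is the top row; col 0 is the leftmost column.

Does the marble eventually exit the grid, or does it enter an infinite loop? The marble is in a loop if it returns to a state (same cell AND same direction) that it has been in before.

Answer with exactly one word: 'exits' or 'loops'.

Step 1: enter (0,6), '.' pass, move down to (1,6)
Step 2: enter (1,6), '.' pass, move down to (2,6)
Step 3: enter (2,6), '.' pass, move down to (3,6)
Step 4: enter (3,6), '/' deflects down->left, move left to (3,5)
Step 5: enter (3,5), '.' pass, move left to (3,4)
Step 6: enter (3,4), '.' pass, move left to (3,3)
Step 7: enter (3,3), '.' pass, move left to (3,2)
Step 8: enter (3,2), '^' forces left->up, move up to (2,2)
Step 9: enter (2,2), 'v' forces up->down, move down to (3,2)
Step 10: enter (3,2), '^' forces down->up, move up to (2,2)
Step 11: at (2,2) dir=up — LOOP DETECTED (seen before)

Answer: loops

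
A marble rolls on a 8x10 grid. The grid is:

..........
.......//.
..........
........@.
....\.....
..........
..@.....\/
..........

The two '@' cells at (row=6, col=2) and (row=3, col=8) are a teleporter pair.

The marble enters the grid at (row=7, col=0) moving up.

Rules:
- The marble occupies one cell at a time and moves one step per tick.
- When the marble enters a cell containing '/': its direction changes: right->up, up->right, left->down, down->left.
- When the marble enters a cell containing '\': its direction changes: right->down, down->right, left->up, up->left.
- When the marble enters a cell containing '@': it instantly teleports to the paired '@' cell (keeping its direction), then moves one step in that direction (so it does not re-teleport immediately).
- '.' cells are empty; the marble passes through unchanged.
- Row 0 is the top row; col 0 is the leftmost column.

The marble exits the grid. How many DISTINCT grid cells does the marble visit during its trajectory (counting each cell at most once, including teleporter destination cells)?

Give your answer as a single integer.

Step 1: enter (7,0), '.' pass, move up to (6,0)
Step 2: enter (6,0), '.' pass, move up to (5,0)
Step 3: enter (5,0), '.' pass, move up to (4,0)
Step 4: enter (4,0), '.' pass, move up to (3,0)
Step 5: enter (3,0), '.' pass, move up to (2,0)
Step 6: enter (2,0), '.' pass, move up to (1,0)
Step 7: enter (1,0), '.' pass, move up to (0,0)
Step 8: enter (0,0), '.' pass, move up to (-1,0)
Step 9: at (-1,0) — EXIT via top edge, pos 0
Distinct cells visited: 8 (path length 8)

Answer: 8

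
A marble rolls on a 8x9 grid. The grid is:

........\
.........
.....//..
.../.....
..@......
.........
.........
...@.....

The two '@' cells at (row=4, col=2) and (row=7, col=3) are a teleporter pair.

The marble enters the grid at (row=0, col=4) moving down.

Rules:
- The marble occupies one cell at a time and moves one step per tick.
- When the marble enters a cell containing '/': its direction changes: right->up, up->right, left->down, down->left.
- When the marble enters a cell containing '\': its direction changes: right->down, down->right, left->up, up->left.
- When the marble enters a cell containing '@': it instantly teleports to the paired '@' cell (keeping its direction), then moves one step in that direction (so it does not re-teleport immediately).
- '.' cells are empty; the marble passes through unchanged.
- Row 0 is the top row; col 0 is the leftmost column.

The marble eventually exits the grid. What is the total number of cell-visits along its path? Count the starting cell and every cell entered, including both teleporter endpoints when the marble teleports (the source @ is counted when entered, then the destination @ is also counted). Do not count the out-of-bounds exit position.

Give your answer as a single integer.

Step 1: enter (0,4), '.' pass, move down to (1,4)
Step 2: enter (1,4), '.' pass, move down to (2,4)
Step 3: enter (2,4), '.' pass, move down to (3,4)
Step 4: enter (3,4), '.' pass, move down to (4,4)
Step 5: enter (4,4), '.' pass, move down to (5,4)
Step 6: enter (5,4), '.' pass, move down to (6,4)
Step 7: enter (6,4), '.' pass, move down to (7,4)
Step 8: enter (7,4), '.' pass, move down to (8,4)
Step 9: at (8,4) — EXIT via bottom edge, pos 4
Path length (cell visits): 8

Answer: 8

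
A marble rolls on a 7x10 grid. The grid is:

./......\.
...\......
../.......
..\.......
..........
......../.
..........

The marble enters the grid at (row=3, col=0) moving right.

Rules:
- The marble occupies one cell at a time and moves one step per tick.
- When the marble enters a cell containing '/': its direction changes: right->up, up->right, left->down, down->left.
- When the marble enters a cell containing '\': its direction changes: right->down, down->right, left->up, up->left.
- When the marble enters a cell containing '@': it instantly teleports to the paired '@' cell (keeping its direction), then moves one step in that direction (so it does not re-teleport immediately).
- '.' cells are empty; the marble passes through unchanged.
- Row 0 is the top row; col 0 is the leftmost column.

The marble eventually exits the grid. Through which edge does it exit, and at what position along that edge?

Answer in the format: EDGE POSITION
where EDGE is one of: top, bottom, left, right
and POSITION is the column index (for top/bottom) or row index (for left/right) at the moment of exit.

Answer: bottom 2

Derivation:
Step 1: enter (3,0), '.' pass, move right to (3,1)
Step 2: enter (3,1), '.' pass, move right to (3,2)
Step 3: enter (3,2), '\' deflects right->down, move down to (4,2)
Step 4: enter (4,2), '.' pass, move down to (5,2)
Step 5: enter (5,2), '.' pass, move down to (6,2)
Step 6: enter (6,2), '.' pass, move down to (7,2)
Step 7: at (7,2) — EXIT via bottom edge, pos 2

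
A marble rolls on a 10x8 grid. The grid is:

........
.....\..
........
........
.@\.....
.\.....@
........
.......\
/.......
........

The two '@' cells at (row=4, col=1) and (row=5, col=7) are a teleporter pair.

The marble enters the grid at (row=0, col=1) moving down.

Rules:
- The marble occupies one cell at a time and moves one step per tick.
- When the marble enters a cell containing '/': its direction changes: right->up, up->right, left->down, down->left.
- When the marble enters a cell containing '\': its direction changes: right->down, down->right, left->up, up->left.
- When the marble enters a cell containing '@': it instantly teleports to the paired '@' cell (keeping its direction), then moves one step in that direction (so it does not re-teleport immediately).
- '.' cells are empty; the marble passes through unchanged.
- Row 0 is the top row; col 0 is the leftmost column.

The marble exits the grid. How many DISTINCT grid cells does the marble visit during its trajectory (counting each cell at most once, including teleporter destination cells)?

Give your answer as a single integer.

Step 1: enter (0,1), '.' pass, move down to (1,1)
Step 2: enter (1,1), '.' pass, move down to (2,1)
Step 3: enter (2,1), '.' pass, move down to (3,1)
Step 4: enter (3,1), '.' pass, move down to (4,1)
Step 5: enter (4,1), '@' teleport (4,1)->(5,7), also enter (5,7), move down to (6,7)
Step 6: enter (6,7), '.' pass, move down to (7,7)
Step 7: enter (7,7), '\' deflects down->right, move right to (7,8)
Step 8: at (7,8) — EXIT via right edge, pos 7
Distinct cells visited: 8 (path length 8)

Answer: 8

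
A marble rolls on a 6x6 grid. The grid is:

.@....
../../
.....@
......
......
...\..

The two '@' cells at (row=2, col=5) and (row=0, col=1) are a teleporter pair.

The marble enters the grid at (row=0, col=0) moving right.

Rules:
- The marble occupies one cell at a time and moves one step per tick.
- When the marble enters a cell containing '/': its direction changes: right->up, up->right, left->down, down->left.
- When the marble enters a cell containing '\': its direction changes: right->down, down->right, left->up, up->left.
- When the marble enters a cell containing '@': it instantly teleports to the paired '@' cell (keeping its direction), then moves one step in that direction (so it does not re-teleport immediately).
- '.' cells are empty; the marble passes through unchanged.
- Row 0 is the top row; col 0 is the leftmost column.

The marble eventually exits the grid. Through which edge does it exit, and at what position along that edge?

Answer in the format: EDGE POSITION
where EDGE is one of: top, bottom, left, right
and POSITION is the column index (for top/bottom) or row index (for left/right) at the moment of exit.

Step 1: enter (0,0), '.' pass, move right to (0,1)
Step 2: enter (0,1), '@' teleport (0,1)->(2,5), also enter (2,5), move right to (2,6)
Step 3: at (2,6) — EXIT via right edge, pos 2

Answer: right 2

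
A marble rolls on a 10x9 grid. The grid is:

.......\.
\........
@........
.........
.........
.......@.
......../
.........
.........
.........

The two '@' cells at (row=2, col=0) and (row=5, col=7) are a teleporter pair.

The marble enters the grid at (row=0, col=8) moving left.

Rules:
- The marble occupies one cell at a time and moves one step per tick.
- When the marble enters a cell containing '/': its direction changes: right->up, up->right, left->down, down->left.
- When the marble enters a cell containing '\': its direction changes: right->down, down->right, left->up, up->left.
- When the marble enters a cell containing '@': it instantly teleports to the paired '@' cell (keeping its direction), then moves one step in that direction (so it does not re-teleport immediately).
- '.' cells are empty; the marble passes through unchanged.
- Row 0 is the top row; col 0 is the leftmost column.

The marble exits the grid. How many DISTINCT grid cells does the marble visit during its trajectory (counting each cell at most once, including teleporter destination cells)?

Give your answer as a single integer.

Step 1: enter (0,8), '.' pass, move left to (0,7)
Step 2: enter (0,7), '\' deflects left->up, move up to (-1,7)
Step 3: at (-1,7) — EXIT via top edge, pos 7
Distinct cells visited: 2 (path length 2)

Answer: 2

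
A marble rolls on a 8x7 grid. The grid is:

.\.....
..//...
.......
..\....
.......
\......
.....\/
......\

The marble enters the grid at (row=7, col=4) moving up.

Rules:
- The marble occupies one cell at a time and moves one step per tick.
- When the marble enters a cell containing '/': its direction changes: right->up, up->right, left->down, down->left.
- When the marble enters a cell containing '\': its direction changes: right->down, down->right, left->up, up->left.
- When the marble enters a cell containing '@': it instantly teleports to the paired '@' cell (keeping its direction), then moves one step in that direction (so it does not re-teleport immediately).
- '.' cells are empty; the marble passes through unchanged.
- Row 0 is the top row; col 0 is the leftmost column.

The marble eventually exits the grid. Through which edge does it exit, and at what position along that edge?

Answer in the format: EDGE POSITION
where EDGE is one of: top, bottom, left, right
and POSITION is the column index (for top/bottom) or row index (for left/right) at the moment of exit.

Answer: top 4

Derivation:
Step 1: enter (7,4), '.' pass, move up to (6,4)
Step 2: enter (6,4), '.' pass, move up to (5,4)
Step 3: enter (5,4), '.' pass, move up to (4,4)
Step 4: enter (4,4), '.' pass, move up to (3,4)
Step 5: enter (3,4), '.' pass, move up to (2,4)
Step 6: enter (2,4), '.' pass, move up to (1,4)
Step 7: enter (1,4), '.' pass, move up to (0,4)
Step 8: enter (0,4), '.' pass, move up to (-1,4)
Step 9: at (-1,4) — EXIT via top edge, pos 4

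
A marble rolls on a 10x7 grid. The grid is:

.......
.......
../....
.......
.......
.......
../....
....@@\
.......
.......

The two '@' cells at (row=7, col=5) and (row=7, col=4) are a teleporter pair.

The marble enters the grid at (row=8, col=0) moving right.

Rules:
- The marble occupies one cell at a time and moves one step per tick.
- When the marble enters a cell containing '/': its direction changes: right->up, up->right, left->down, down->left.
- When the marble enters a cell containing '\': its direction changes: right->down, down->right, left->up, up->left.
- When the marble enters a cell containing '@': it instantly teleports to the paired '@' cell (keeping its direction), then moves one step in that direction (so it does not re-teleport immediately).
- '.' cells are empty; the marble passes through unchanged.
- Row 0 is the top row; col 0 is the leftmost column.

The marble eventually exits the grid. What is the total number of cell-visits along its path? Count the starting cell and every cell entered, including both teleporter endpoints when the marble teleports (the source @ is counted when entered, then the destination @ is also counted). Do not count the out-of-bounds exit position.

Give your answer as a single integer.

Step 1: enter (8,0), '.' pass, move right to (8,1)
Step 2: enter (8,1), '.' pass, move right to (8,2)
Step 3: enter (8,2), '.' pass, move right to (8,3)
Step 4: enter (8,3), '.' pass, move right to (8,4)
Step 5: enter (8,4), '.' pass, move right to (8,5)
Step 6: enter (8,5), '.' pass, move right to (8,6)
Step 7: enter (8,6), '.' pass, move right to (8,7)
Step 8: at (8,7) — EXIT via right edge, pos 8
Path length (cell visits): 7

Answer: 7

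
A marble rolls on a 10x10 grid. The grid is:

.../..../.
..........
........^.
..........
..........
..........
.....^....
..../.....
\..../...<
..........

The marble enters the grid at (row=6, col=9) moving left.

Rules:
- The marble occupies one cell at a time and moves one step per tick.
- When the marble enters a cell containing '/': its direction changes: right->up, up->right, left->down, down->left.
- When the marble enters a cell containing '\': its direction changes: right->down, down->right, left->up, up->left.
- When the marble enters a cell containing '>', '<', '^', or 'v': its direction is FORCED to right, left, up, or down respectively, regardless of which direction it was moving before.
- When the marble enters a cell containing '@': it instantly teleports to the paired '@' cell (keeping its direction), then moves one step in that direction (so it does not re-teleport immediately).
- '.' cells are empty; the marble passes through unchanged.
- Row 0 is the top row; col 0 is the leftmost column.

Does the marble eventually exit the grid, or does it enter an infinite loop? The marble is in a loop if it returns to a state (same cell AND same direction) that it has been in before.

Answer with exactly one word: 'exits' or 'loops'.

Step 1: enter (6,9), '.' pass, move left to (6,8)
Step 2: enter (6,8), '.' pass, move left to (6,7)
Step 3: enter (6,7), '.' pass, move left to (6,6)
Step 4: enter (6,6), '.' pass, move left to (6,5)
Step 5: enter (6,5), '^' forces left->up, move up to (5,5)
Step 6: enter (5,5), '.' pass, move up to (4,5)
Step 7: enter (4,5), '.' pass, move up to (3,5)
Step 8: enter (3,5), '.' pass, move up to (2,5)
Step 9: enter (2,5), '.' pass, move up to (1,5)
Step 10: enter (1,5), '.' pass, move up to (0,5)
Step 11: enter (0,5), '.' pass, move up to (-1,5)
Step 12: at (-1,5) — EXIT via top edge, pos 5

Answer: exits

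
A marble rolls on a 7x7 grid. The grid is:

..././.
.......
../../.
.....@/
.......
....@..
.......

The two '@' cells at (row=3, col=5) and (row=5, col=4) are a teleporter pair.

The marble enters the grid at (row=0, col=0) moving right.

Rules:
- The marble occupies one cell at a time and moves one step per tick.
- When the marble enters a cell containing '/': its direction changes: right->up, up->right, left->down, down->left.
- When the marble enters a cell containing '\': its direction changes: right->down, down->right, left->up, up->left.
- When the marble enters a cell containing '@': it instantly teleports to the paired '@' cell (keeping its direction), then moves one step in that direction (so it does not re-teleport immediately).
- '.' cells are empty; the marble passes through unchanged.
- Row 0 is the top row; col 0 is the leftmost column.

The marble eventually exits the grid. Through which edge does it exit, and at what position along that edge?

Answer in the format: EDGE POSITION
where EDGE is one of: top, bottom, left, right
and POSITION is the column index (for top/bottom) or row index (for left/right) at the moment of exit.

Answer: top 3

Derivation:
Step 1: enter (0,0), '.' pass, move right to (0,1)
Step 2: enter (0,1), '.' pass, move right to (0,2)
Step 3: enter (0,2), '.' pass, move right to (0,3)
Step 4: enter (0,3), '/' deflects right->up, move up to (-1,3)
Step 5: at (-1,3) — EXIT via top edge, pos 3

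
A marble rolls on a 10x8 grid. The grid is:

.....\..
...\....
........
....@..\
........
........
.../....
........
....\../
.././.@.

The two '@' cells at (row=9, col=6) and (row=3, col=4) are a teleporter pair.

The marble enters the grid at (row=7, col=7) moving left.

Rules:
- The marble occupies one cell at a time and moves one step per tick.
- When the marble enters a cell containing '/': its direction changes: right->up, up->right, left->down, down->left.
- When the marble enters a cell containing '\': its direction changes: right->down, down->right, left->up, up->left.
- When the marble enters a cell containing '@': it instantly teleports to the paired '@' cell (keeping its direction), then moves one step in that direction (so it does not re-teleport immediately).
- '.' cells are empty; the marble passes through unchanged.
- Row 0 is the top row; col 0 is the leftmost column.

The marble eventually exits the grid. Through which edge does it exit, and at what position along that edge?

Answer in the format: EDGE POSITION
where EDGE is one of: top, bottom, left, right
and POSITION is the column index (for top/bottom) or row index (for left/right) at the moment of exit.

Step 1: enter (7,7), '.' pass, move left to (7,6)
Step 2: enter (7,6), '.' pass, move left to (7,5)
Step 3: enter (7,5), '.' pass, move left to (7,4)
Step 4: enter (7,4), '.' pass, move left to (7,3)
Step 5: enter (7,3), '.' pass, move left to (7,2)
Step 6: enter (7,2), '.' pass, move left to (7,1)
Step 7: enter (7,1), '.' pass, move left to (7,0)
Step 8: enter (7,0), '.' pass, move left to (7,-1)
Step 9: at (7,-1) — EXIT via left edge, pos 7

Answer: left 7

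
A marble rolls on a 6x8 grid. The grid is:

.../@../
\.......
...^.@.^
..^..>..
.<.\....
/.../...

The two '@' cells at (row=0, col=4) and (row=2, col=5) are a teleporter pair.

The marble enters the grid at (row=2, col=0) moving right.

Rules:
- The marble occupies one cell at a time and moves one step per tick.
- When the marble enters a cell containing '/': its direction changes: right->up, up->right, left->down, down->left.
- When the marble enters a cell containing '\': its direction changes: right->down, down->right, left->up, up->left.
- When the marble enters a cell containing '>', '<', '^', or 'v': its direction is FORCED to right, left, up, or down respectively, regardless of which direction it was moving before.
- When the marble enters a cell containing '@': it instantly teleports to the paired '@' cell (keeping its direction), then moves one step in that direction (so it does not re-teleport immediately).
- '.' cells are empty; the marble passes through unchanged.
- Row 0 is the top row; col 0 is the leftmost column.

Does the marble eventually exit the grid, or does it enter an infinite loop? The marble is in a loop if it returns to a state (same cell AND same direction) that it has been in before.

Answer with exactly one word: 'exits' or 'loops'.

Answer: exits

Derivation:
Step 1: enter (2,0), '.' pass, move right to (2,1)
Step 2: enter (2,1), '.' pass, move right to (2,2)
Step 3: enter (2,2), '.' pass, move right to (2,3)
Step 4: enter (2,3), '^' forces right->up, move up to (1,3)
Step 5: enter (1,3), '.' pass, move up to (0,3)
Step 6: enter (0,3), '/' deflects up->right, move right to (0,4)
Step 7: enter (0,4), '@' teleport (0,4)->(2,5), also enter (2,5), move right to (2,6)
Step 8: enter (2,6), '.' pass, move right to (2,7)
Step 9: enter (2,7), '^' forces right->up, move up to (1,7)
Step 10: enter (1,7), '.' pass, move up to (0,7)
Step 11: enter (0,7), '/' deflects up->right, move right to (0,8)
Step 12: at (0,8) — EXIT via right edge, pos 0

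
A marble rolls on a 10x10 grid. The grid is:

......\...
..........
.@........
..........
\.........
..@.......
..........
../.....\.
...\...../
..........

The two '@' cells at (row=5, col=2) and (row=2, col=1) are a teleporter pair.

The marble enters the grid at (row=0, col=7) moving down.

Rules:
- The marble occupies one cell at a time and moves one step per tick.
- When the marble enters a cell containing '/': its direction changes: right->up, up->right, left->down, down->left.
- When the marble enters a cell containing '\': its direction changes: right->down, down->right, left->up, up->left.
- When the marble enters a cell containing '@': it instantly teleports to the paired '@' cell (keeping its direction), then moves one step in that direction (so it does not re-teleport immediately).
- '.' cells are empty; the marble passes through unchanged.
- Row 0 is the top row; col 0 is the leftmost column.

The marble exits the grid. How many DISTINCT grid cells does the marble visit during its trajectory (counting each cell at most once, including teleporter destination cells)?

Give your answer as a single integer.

Answer: 10

Derivation:
Step 1: enter (0,7), '.' pass, move down to (1,7)
Step 2: enter (1,7), '.' pass, move down to (2,7)
Step 3: enter (2,7), '.' pass, move down to (3,7)
Step 4: enter (3,7), '.' pass, move down to (4,7)
Step 5: enter (4,7), '.' pass, move down to (5,7)
Step 6: enter (5,7), '.' pass, move down to (6,7)
Step 7: enter (6,7), '.' pass, move down to (7,7)
Step 8: enter (7,7), '.' pass, move down to (8,7)
Step 9: enter (8,7), '.' pass, move down to (9,7)
Step 10: enter (9,7), '.' pass, move down to (10,7)
Step 11: at (10,7) — EXIT via bottom edge, pos 7
Distinct cells visited: 10 (path length 10)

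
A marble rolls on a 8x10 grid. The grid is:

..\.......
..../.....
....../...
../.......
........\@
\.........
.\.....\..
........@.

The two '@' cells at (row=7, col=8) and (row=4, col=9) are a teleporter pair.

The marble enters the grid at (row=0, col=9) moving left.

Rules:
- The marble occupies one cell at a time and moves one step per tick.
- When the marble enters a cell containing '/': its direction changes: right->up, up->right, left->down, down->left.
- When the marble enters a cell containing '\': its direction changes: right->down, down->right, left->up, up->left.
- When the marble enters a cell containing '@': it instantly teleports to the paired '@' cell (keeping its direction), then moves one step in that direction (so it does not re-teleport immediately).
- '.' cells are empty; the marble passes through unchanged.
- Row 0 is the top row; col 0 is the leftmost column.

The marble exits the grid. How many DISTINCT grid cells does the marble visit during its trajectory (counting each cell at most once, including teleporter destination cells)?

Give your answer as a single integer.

Step 1: enter (0,9), '.' pass, move left to (0,8)
Step 2: enter (0,8), '.' pass, move left to (0,7)
Step 3: enter (0,7), '.' pass, move left to (0,6)
Step 4: enter (0,6), '.' pass, move left to (0,5)
Step 5: enter (0,5), '.' pass, move left to (0,4)
Step 6: enter (0,4), '.' pass, move left to (0,3)
Step 7: enter (0,3), '.' pass, move left to (0,2)
Step 8: enter (0,2), '\' deflects left->up, move up to (-1,2)
Step 9: at (-1,2) — EXIT via top edge, pos 2
Distinct cells visited: 8 (path length 8)

Answer: 8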